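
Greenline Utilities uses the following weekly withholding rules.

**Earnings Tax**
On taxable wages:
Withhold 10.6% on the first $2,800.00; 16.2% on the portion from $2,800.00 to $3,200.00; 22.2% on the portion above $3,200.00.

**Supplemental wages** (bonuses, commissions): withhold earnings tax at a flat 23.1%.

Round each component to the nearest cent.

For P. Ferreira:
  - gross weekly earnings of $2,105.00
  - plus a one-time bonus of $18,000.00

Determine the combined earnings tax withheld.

Earnings Tax: taxable = $2,105.00
  10.6% × $2,105.00 = $223.13
Supplemental (23.1% flat on bonus): 23.1% × $18,000.00 = $4,158.00
Total earnings tax: $223.13 + $4,158.00 = $4,381.13

$4,381.13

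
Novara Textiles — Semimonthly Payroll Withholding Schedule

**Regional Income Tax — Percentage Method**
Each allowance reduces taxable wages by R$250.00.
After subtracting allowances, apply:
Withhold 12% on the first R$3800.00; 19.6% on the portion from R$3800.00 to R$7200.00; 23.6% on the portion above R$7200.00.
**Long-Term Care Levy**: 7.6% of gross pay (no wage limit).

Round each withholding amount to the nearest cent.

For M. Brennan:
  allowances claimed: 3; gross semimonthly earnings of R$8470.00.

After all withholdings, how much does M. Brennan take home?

R$6581.16

Regional Income Tax: taxable = R$8470.00 − 3×R$250.00 = R$7720.00
  R$1122.40 + 23.6% × (R$7720.00 − R$7200.00) = R$1122.40 + 23.6% × R$520.00 = R$1245.12
Long-Term Care Levy: 7.6% × R$8470.00 = R$643.72
Total withheld: R$1245.12 + R$643.72 = R$1888.84
Net pay: R$8470.00 − R$1888.84 = R$6581.16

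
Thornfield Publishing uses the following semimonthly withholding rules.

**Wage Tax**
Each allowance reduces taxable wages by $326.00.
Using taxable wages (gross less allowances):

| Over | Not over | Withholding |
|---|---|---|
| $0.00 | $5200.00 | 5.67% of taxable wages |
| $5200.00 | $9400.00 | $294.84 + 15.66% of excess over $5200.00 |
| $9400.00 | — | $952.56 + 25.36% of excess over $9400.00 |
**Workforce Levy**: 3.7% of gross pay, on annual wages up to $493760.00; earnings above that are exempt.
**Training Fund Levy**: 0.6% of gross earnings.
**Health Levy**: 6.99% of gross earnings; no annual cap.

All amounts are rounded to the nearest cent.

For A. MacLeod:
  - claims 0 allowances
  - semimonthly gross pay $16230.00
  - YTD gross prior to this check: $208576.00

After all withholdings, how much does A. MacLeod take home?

Wage Tax: taxable = $16230.00
  $952.56 + 25.36% × ($16230.00 − $9400.00) = $952.56 + 25.36% × $6830.00 = $2684.65
Workforce Levy: 3.7% × $16230.00 = $600.51
Training Fund Levy: 0.6% × $16230.00 = $97.38
Health Levy: 6.99% × $16230.00 = $1134.48
Total withheld: $2684.65 + $600.51 + $97.38 + $1134.48 = $4517.02
Net pay: $16230.00 − $4517.02 = $11712.98

$11712.98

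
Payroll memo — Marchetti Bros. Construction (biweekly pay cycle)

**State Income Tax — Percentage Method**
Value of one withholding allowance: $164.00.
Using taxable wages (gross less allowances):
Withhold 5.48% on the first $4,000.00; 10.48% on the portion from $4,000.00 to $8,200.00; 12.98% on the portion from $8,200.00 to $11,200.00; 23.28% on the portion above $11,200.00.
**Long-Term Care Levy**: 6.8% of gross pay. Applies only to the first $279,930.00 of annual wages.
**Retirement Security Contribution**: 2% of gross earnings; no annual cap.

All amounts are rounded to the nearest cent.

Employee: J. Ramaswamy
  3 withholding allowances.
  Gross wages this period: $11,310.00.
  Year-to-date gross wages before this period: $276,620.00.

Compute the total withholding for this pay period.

$1,450.46

State Income Tax: taxable = $11,310.00 − 3×$164.00 = $10,818.00
  $659.36 + 12.98% × ($10,818.00 − $8,200.00) = $659.36 + 12.98% × $2,618.00 = $999.18
Long-Term Care Levy: cap $279,930.00 − YTD $276,620.00 = $3,310.00 subject; 6.8% × $3,310.00 = $225.08
Retirement Security Contribution: 2% × $11,310.00 = $226.20
Total: $999.18 + $225.08 + $226.20 = $1,450.46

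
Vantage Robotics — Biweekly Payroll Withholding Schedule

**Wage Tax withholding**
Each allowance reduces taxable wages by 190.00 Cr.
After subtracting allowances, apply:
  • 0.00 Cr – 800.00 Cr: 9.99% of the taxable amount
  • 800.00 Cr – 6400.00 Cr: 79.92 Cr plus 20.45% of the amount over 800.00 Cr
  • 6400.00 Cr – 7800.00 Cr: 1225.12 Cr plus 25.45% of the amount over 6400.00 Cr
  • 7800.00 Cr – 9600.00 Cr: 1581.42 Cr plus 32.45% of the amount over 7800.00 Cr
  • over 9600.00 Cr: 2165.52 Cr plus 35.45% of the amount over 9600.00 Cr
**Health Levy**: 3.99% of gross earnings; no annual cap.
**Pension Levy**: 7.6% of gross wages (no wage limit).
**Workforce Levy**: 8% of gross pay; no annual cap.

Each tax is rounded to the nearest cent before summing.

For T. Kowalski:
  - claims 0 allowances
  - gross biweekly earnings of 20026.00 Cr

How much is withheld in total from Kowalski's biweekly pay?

Wage Tax: taxable = 20026.00 Cr
  2165.52 Cr + 35.45% × (20026.00 Cr − 9600.00 Cr) = 2165.52 Cr + 35.45% × 10426.00 Cr = 5861.54 Cr
Health Levy: 3.99% × 20026.00 Cr = 799.04 Cr
Pension Levy: 7.6% × 20026.00 Cr = 1521.98 Cr
Workforce Levy: 8% × 20026.00 Cr = 1602.08 Cr
Total: 5861.54 Cr + 799.04 Cr + 1521.98 Cr + 1602.08 Cr = 9784.64 Cr

9784.64 Cr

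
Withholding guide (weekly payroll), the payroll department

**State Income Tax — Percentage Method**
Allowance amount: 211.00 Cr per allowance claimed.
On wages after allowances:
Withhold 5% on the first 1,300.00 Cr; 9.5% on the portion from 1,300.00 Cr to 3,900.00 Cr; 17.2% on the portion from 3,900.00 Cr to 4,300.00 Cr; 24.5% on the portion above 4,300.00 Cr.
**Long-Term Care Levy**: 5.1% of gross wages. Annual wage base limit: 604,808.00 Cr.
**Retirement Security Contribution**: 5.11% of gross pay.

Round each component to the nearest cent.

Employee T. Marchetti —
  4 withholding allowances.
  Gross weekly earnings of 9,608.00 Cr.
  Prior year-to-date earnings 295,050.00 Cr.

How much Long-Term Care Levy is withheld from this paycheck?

490.01 Cr

Long-Term Care Levy: 5.1% × 9,608.00 Cr = 490.01 Cr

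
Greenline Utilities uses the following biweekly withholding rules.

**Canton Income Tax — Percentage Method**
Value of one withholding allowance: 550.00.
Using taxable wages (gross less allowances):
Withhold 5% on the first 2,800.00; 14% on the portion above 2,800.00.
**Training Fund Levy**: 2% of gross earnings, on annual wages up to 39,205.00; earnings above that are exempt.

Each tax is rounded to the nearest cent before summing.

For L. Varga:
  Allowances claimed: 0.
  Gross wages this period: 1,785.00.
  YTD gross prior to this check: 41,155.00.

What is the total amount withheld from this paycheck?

Canton Income Tax: taxable = 1,785.00
  5% × 1,785.00 = 89.25
Training Fund Levy: YTD 41,155.00 ≥ cap 39,205.00 → 0.00
Total: 89.25 + 0.00 = 89.25

89.25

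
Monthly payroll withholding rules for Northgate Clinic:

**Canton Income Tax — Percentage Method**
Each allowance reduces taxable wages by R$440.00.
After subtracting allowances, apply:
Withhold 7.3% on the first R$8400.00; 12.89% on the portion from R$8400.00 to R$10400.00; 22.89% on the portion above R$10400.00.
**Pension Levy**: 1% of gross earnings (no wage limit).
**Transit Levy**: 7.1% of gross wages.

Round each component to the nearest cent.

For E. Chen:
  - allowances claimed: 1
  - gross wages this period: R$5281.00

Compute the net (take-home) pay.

Canton Income Tax: taxable = R$5281.00 − 1×R$440.00 = R$4841.00
  7.3% × R$4841.00 = R$353.39
Pension Levy: 1% × R$5281.00 = R$52.81
Transit Levy: 7.1% × R$5281.00 = R$374.95
Total withheld: R$353.39 + R$52.81 + R$374.95 = R$781.15
Net pay: R$5281.00 − R$781.15 = R$4499.85

R$4499.85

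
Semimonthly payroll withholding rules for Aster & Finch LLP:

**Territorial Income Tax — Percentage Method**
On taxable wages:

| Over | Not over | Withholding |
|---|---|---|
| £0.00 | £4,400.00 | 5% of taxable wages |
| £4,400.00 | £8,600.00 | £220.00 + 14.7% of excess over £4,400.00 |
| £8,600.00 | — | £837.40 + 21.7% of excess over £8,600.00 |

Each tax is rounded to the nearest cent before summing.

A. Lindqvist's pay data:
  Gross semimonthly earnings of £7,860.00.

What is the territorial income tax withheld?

Territorial Income Tax: taxable = £7,860.00
  £220.00 + 14.7% × (£7,860.00 − £4,400.00) = £220.00 + 14.7% × £3,460.00 = £728.62

£728.62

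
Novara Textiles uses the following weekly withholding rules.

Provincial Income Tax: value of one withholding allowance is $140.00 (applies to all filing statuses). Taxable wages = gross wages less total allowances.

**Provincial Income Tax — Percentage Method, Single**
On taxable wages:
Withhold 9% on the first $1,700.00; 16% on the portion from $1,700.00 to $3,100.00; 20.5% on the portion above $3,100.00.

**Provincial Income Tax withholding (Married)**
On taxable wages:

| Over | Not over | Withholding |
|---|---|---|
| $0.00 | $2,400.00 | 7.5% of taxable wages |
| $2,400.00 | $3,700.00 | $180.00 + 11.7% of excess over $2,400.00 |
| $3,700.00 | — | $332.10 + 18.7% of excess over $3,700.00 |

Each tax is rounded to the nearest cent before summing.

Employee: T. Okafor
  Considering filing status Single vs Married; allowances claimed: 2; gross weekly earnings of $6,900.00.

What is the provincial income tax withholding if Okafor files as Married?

Provincial Income Tax (Married): taxable = $6,900.00 − 2×$140.00 = $6,620.00
  $332.10 + 18.7% × ($6,620.00 − $3,700.00) = $332.10 + 18.7% × $2,920.00 = $878.14

$878.14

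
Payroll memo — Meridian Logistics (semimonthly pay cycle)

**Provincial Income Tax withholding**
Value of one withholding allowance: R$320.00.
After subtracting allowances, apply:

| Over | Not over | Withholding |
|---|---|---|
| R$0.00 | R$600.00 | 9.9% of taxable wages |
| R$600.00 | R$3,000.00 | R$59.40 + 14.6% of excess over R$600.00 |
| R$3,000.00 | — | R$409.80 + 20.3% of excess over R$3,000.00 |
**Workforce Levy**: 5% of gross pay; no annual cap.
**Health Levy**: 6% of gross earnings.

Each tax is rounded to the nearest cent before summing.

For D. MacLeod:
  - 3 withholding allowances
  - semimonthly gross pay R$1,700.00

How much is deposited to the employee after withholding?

R$1,433.16

Provincial Income Tax: taxable = R$1,700.00 − 3×R$320.00 = R$740.00
  R$59.40 + 14.6% × (R$740.00 − R$600.00) = R$59.40 + 14.6% × R$140.00 = R$79.84
Workforce Levy: 5% × R$1,700.00 = R$85.00
Health Levy: 6% × R$1,700.00 = R$102.00
Total withheld: R$79.84 + R$85.00 + R$102.00 = R$266.84
Net pay: R$1,700.00 − R$266.84 = R$1,433.16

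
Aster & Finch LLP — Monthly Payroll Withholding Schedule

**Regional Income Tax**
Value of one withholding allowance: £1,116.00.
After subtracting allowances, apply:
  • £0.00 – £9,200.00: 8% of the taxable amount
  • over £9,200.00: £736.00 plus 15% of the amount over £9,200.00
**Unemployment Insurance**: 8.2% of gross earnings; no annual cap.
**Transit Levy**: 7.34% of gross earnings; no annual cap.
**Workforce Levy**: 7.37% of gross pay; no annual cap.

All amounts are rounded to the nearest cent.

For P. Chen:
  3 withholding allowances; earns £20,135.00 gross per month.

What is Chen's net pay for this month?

£13,648.02

Regional Income Tax: taxable = £20,135.00 − 3×£1,116.00 = £16,787.00
  £736.00 + 15% × (£16,787.00 − £9,200.00) = £736.00 + 15% × £7,587.00 = £1,874.05
Unemployment Insurance: 8.2% × £20,135.00 = £1,651.07
Transit Levy: 7.34% × £20,135.00 = £1,477.91
Workforce Levy: 7.37% × £20,135.00 = £1,483.95
Total withheld: £1,874.05 + £1,651.07 + £1,477.91 + £1,483.95 = £6,486.98
Net pay: £20,135.00 − £6,486.98 = £13,648.02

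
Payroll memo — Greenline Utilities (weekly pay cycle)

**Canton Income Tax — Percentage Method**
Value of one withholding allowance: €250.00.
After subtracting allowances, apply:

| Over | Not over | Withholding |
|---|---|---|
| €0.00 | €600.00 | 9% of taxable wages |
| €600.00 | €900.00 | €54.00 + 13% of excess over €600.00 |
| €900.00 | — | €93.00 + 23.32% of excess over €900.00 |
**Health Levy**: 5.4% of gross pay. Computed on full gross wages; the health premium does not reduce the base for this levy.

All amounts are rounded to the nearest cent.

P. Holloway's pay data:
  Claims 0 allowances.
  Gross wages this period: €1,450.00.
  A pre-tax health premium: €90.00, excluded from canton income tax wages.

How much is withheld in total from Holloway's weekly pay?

Canton Income Tax: taxable = €1,450.00 − €90.00 = €1,360.00
  €93.00 + 23.32% × (€1,360.00 − €900.00) = €93.00 + 23.32% × €460.00 = €200.27
Health Levy: 5.4% × €1,450.00 = €78.30
Total: €200.27 + €78.30 = €278.57

€278.57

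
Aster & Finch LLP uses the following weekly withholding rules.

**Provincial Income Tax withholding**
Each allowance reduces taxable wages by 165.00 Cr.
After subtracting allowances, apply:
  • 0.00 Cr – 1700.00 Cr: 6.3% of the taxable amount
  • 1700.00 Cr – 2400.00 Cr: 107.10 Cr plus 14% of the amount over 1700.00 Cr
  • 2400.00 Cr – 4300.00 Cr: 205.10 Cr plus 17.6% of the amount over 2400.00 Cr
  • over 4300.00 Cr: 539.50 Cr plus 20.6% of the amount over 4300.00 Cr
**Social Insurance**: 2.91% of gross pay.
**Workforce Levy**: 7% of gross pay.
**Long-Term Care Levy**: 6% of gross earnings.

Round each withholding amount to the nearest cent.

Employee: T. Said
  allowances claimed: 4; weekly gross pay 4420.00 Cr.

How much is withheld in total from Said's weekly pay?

1147.68 Cr

Provincial Income Tax: taxable = 4420.00 Cr − 4×165.00 Cr = 3760.00 Cr
  205.10 Cr + 17.6% × (3760.00 Cr − 2400.00 Cr) = 205.10 Cr + 17.6% × 1360.00 Cr = 444.46 Cr
Social Insurance: 2.91% × 4420.00 Cr = 128.62 Cr
Workforce Levy: 7% × 4420.00 Cr = 309.40 Cr
Long-Term Care Levy: 6% × 4420.00 Cr = 265.20 Cr
Total: 444.46 Cr + 128.62 Cr + 309.40 Cr + 265.20 Cr = 1147.68 Cr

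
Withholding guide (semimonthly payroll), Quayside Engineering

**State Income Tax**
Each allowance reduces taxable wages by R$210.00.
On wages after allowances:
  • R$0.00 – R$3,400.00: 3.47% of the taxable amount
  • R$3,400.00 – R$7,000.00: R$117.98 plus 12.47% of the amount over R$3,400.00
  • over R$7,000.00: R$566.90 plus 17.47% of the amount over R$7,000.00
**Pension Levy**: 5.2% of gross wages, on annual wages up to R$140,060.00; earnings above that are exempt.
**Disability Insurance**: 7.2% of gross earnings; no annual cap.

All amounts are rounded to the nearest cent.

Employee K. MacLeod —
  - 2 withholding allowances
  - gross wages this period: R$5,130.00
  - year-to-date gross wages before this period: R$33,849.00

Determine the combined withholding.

R$917.46

State Income Tax: taxable = R$5,130.00 − 2×R$210.00 = R$4,710.00
  R$117.98 + 12.47% × (R$4,710.00 − R$3,400.00) = R$117.98 + 12.47% × R$1,310.00 = R$281.34
Pension Levy: 5.2% × R$5,130.00 = R$266.76
Disability Insurance: 7.2% × R$5,130.00 = R$369.36
Total: R$281.34 + R$266.76 + R$369.36 = R$917.46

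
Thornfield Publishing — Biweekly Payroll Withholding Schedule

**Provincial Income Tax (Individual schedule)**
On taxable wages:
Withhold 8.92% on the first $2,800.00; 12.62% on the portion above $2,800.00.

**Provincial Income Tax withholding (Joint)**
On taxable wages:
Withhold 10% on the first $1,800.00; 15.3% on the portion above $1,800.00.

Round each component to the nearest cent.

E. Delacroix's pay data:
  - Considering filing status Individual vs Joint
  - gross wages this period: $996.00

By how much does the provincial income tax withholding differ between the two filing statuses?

$10.76

Provincial Income Tax (Individual): taxable = $996.00
  8.92% × $996.00 = $88.84
Provincial Income Tax (Joint): taxable = $996.00
  10% × $996.00 = $99.60
Difference: |$88.84 − $99.60| = $10.76 (higher under Joint)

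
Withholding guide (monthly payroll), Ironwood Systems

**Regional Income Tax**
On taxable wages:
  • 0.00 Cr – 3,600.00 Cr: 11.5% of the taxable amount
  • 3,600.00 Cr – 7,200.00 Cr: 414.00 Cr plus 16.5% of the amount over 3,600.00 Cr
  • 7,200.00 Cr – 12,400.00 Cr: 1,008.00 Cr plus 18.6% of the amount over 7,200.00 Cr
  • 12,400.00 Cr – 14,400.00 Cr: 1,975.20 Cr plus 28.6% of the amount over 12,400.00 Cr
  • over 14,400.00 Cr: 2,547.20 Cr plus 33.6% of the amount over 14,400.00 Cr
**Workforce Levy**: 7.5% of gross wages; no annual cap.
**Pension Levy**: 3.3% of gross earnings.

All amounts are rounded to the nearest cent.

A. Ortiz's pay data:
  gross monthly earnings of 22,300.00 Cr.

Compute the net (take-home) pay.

Regional Income Tax: taxable = 22,300.00 Cr
  2,547.20 Cr + 33.6% × (22,300.00 Cr − 14,400.00 Cr) = 2,547.20 Cr + 33.6% × 7,900.00 Cr = 5,201.60 Cr
Workforce Levy: 7.5% × 22,300.00 Cr = 1,672.50 Cr
Pension Levy: 3.3% × 22,300.00 Cr = 735.90 Cr
Total withheld: 5,201.60 Cr + 1,672.50 Cr + 735.90 Cr = 7,610.00 Cr
Net pay: 22,300.00 Cr − 7,610.00 Cr = 14,690.00 Cr

14,690.00 Cr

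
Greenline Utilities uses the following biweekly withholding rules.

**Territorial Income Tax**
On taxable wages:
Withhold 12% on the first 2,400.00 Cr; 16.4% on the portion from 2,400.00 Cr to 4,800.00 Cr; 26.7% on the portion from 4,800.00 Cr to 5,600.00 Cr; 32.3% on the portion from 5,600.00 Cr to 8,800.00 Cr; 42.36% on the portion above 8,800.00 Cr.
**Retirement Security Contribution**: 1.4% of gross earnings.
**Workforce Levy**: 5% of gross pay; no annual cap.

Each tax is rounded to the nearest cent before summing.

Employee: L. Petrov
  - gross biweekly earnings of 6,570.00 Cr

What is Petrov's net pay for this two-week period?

Territorial Income Tax: taxable = 6,570.00 Cr
  895.20 Cr + 32.3% × (6,570.00 Cr − 5,600.00 Cr) = 895.20 Cr + 32.3% × 970.00 Cr = 1,208.51 Cr
Retirement Security Contribution: 1.4% × 6,570.00 Cr = 91.98 Cr
Workforce Levy: 5% × 6,570.00 Cr = 328.50 Cr
Total withheld: 1,208.51 Cr + 91.98 Cr + 328.50 Cr = 1,628.99 Cr
Net pay: 6,570.00 Cr − 1,628.99 Cr = 4,941.01 Cr

4,941.01 Cr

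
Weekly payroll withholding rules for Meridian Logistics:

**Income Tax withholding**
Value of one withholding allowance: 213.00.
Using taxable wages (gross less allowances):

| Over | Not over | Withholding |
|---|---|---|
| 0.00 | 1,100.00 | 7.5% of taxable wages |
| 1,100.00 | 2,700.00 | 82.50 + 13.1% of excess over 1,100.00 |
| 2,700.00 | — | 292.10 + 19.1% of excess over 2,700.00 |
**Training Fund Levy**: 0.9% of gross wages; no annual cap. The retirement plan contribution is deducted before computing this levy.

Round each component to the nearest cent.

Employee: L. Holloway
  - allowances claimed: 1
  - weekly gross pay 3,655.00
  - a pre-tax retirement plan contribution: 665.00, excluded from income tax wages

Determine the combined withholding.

Income Tax: taxable = 3,655.00 − 665.00 − 1×213.00 = 2,777.00
  292.10 + 19.1% × (2,777.00 − 2,700.00) = 292.10 + 19.1% × 77.00 = 306.81
Training Fund Levy: 0.9% × 2,990.00 = 26.91
Total: 306.81 + 26.91 = 333.72

333.72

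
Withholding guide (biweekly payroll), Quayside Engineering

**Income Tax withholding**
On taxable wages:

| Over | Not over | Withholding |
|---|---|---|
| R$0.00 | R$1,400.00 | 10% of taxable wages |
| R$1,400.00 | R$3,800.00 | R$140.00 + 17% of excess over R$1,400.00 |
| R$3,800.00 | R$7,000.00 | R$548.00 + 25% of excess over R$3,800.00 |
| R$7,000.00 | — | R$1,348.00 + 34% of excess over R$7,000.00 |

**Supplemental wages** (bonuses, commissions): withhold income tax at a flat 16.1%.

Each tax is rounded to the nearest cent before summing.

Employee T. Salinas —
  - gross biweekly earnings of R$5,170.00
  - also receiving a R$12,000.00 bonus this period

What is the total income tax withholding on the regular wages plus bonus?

R$2,822.50

Income Tax: taxable = R$5,170.00
  R$548.00 + 25% × (R$5,170.00 − R$3,800.00) = R$548.00 + 25% × R$1,370.00 = R$890.50
Supplemental (16.1% flat on bonus): 16.1% × R$12,000.00 = R$1,932.00
Total income tax: R$890.50 + R$1,932.00 = R$2,822.50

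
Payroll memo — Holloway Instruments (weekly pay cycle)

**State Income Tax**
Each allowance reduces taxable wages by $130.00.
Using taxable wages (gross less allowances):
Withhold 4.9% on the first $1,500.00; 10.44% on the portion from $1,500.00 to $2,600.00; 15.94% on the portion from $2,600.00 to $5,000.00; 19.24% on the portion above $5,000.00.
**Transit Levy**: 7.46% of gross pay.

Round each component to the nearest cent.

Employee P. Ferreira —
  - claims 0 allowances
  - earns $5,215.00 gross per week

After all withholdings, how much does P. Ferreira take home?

$4,213.69

State Income Tax: taxable = $5,215.00
  $570.90 + 19.24% × ($5,215.00 − $5,000.00) = $570.90 + 19.24% × $215.00 = $612.27
Transit Levy: 7.46% × $5,215.00 = $389.04
Total withheld: $612.27 + $389.04 = $1,001.31
Net pay: $5,215.00 − $1,001.31 = $4,213.69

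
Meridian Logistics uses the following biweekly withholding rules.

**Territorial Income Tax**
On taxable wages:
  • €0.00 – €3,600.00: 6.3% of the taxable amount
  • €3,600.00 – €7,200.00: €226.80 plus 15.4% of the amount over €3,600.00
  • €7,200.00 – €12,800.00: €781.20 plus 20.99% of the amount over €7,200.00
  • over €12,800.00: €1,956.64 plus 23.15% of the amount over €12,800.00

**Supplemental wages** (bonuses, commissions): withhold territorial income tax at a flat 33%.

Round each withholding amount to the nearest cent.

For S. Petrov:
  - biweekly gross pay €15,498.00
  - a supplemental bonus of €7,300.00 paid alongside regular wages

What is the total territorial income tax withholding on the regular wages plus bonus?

Territorial Income Tax: taxable = €15,498.00
  €1,956.64 + 23.15% × (€15,498.00 − €12,800.00) = €1,956.64 + 23.15% × €2,698.00 = €2,581.23
Supplemental (33% flat on bonus): 33% × €7,300.00 = €2,409.00
Total territorial income tax: €2,581.23 + €2,409.00 = €4,990.23

€4,990.23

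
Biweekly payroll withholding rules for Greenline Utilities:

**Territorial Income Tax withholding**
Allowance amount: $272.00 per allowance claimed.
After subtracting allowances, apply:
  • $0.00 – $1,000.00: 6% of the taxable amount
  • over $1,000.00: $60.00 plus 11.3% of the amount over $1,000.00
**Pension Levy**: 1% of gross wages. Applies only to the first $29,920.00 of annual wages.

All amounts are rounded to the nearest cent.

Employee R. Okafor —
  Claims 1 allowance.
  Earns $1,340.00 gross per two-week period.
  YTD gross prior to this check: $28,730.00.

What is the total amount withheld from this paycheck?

$79.58

Territorial Income Tax: taxable = $1,340.00 − 1×$272.00 = $1,068.00
  $60.00 + 11.3% × ($1,068.00 − $1,000.00) = $60.00 + 11.3% × $68.00 = $67.68
Pension Levy: cap $29,920.00 − YTD $28,730.00 = $1,190.00 subject; 1% × $1,190.00 = $11.90
Total: $67.68 + $11.90 = $79.58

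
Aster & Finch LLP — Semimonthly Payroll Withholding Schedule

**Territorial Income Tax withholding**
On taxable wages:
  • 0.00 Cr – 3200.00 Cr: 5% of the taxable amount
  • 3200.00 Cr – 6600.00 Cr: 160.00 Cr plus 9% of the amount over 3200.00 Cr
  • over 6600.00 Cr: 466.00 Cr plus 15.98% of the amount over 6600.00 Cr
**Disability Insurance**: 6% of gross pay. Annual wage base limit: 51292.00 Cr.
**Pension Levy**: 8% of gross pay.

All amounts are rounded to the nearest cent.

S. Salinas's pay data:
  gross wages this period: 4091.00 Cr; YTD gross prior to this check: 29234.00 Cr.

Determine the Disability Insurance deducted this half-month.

Disability Insurance: 6% × 4091.00 Cr = 245.46 Cr

245.46 Cr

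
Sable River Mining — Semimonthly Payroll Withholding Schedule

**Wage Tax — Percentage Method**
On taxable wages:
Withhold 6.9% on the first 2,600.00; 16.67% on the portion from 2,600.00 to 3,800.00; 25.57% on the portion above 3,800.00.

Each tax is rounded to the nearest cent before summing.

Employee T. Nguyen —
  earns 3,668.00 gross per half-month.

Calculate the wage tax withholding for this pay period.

Wage Tax: taxable = 3,668.00
  179.40 + 16.67% × (3,668.00 − 2,600.00) = 179.40 + 16.67% × 1,068.00 = 357.44

357.44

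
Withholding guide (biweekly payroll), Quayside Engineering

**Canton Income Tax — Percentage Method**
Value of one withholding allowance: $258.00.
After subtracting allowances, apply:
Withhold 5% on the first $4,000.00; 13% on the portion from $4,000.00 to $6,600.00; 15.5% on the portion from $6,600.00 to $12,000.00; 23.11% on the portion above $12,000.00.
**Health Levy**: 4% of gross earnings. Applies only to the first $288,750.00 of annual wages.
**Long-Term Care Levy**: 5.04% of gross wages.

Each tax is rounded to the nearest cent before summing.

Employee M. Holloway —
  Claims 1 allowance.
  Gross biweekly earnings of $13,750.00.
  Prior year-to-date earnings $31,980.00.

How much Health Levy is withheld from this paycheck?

Health Levy: 4% × $13,750.00 = $550.00

$550.00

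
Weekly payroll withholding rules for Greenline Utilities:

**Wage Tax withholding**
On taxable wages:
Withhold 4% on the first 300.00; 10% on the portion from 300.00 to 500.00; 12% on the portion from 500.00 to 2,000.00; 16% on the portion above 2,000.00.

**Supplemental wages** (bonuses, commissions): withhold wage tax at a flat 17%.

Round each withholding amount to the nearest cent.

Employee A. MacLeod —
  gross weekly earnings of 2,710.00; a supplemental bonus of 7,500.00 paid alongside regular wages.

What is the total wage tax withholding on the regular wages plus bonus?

Wage Tax: taxable = 2,710.00
  212.00 + 16% × (2,710.00 − 2,000.00) = 212.00 + 16% × 710.00 = 325.60
Supplemental (17% flat on bonus): 17% × 7,500.00 = 1,275.00
Total wage tax: 325.60 + 1,275.00 = 1,600.60

1,600.60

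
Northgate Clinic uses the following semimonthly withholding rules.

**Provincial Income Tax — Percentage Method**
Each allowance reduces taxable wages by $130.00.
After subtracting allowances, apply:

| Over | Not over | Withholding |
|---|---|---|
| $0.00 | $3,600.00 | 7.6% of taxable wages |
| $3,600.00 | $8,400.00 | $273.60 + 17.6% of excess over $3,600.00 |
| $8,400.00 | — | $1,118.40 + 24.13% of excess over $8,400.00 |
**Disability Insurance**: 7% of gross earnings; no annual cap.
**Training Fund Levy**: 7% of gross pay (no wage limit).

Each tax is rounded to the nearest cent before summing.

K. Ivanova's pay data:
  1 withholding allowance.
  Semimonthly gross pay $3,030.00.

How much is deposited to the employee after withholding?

Provincial Income Tax: taxable = $3,030.00 − 1×$130.00 = $2,900.00
  7.6% × $2,900.00 = $220.40
Disability Insurance: 7% × $3,030.00 = $212.10
Training Fund Levy: 7% × $3,030.00 = $212.10
Total withheld: $220.40 + $212.10 + $212.10 = $644.60
Net pay: $3,030.00 − $644.60 = $2,385.40

$2,385.40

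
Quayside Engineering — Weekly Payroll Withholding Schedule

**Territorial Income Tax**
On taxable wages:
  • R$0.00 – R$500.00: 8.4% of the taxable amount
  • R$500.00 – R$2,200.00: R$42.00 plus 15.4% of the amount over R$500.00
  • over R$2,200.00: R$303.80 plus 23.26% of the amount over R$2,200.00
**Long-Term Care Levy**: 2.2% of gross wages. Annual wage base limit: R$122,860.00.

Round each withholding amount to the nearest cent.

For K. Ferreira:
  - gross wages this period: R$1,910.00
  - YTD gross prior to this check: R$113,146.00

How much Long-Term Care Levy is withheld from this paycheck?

Long-Term Care Levy: 2.2% × R$1,910.00 = R$42.02

R$42.02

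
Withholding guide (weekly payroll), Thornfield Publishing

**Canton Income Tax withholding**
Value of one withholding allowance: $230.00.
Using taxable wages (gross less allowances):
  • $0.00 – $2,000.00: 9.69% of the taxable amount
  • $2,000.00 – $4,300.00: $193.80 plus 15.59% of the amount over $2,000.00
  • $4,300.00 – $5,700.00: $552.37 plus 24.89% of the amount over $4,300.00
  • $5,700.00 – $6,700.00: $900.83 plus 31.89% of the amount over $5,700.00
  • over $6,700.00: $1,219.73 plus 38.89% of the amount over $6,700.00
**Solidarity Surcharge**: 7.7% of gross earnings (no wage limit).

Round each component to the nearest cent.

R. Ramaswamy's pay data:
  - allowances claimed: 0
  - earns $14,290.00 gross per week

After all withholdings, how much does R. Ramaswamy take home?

$9,018.19

Canton Income Tax: taxable = $14,290.00
  $1,219.73 + 38.89% × ($14,290.00 − $6,700.00) = $1,219.73 + 38.89% × $7,590.00 = $4,171.48
Solidarity Surcharge: 7.7% × $14,290.00 = $1,100.33
Total withheld: $4,171.48 + $1,100.33 = $5,271.81
Net pay: $14,290.00 − $5,271.81 = $9,018.19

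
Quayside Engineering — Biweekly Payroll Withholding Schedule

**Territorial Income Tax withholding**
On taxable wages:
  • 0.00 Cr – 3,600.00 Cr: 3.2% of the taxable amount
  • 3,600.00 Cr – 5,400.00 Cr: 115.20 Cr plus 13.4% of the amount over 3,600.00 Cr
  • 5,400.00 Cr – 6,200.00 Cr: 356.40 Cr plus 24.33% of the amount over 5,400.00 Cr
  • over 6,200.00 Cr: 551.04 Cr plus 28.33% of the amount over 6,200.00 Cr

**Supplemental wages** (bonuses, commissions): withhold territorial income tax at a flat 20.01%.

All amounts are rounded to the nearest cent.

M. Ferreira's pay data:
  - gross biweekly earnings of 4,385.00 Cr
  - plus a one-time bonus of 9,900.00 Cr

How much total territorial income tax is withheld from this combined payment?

Territorial Income Tax: taxable = 4,385.00 Cr
  115.20 Cr + 13.4% × (4,385.00 Cr − 3,600.00 Cr) = 115.20 Cr + 13.4% × 785.00 Cr = 220.39 Cr
Supplemental (20.01% flat on bonus): 20.01% × 9,900.00 Cr = 1,980.99 Cr
Total territorial income tax: 220.39 Cr + 1,980.99 Cr = 2,201.38 Cr

2,201.38 Cr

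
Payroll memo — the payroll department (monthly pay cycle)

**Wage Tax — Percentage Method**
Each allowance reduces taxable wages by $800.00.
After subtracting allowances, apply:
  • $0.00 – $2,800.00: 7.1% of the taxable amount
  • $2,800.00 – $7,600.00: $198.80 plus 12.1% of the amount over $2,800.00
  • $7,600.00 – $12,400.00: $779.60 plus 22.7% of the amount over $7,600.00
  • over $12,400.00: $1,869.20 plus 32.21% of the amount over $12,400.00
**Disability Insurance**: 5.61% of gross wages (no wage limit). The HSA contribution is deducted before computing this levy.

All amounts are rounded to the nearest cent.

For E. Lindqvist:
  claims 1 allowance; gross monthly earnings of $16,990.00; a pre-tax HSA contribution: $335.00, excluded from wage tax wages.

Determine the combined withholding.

Wage Tax: taxable = $16,990.00 − $335.00 − 1×$800.00 = $15,855.00
  $1,869.20 + 32.21% × ($15,855.00 − $12,400.00) = $1,869.20 + 32.21% × $3,455.00 = $2,982.06
Disability Insurance: 5.61% × $16,655.00 = $934.35
Total: $2,982.06 + $934.35 = $3,916.41

$3,916.41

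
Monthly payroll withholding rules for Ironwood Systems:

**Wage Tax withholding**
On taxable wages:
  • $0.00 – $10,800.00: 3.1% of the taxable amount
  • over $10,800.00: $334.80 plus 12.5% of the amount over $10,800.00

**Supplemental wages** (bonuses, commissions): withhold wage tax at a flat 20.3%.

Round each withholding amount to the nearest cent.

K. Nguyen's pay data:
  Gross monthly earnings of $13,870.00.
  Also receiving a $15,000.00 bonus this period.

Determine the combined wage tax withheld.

Wage Tax: taxable = $13,870.00
  $334.80 + 12.5% × ($13,870.00 − $10,800.00) = $334.80 + 12.5% × $3,070.00 = $718.55
Supplemental (20.3% flat on bonus): 20.3% × $15,000.00 = $3,045.00
Total wage tax: $718.55 + $3,045.00 = $3,763.55

$3,763.55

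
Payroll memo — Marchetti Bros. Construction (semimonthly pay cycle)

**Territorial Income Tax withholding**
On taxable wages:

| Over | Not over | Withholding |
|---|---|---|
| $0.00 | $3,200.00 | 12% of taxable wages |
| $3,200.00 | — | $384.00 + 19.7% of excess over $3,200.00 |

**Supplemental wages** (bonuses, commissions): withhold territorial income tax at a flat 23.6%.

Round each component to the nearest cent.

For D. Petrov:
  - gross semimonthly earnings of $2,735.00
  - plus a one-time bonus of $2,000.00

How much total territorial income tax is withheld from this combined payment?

Territorial Income Tax: taxable = $2,735.00
  12% × $2,735.00 = $328.20
Supplemental (23.6% flat on bonus): 23.6% × $2,000.00 = $472.00
Total territorial income tax: $328.20 + $472.00 = $800.20

$800.20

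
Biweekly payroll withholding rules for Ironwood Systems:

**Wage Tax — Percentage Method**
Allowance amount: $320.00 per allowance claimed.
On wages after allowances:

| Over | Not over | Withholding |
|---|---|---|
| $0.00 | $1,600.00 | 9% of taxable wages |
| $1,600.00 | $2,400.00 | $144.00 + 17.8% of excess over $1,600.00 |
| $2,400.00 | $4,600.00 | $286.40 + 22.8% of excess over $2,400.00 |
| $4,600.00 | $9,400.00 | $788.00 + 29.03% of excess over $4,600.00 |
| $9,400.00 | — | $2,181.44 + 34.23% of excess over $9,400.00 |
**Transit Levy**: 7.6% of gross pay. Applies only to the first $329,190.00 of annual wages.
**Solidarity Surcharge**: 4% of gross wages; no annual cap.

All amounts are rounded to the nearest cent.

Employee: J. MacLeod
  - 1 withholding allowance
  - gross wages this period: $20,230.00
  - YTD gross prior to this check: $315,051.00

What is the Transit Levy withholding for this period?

$1,074.56

Transit Levy: cap $329,190.00 − YTD $315,051.00 = $14,139.00 subject; 7.6% × $14,139.00 = $1,074.56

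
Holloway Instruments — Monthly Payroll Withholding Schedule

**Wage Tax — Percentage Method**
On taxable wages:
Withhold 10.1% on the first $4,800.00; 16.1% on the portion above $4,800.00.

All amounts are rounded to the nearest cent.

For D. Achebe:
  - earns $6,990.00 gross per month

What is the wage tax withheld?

Wage Tax: taxable = $6,990.00
  $484.80 + 16.1% × ($6,990.00 − $4,800.00) = $484.80 + 16.1% × $2,190.00 = $837.39

$837.39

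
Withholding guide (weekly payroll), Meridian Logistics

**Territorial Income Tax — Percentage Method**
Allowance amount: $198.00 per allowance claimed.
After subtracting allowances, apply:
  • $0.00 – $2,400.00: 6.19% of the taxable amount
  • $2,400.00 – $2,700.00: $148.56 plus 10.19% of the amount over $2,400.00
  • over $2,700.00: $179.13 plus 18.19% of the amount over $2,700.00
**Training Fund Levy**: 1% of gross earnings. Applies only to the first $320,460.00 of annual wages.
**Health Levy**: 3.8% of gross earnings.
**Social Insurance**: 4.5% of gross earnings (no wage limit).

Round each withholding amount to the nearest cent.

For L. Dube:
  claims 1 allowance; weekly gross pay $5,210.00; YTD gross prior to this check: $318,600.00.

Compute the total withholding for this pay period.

$1,050.71

Territorial Income Tax: taxable = $5,210.00 − 1×$198.00 = $5,012.00
  $179.13 + 18.19% × ($5,012.00 − $2,700.00) = $179.13 + 18.19% × $2,312.00 = $599.68
Training Fund Levy: cap $320,460.00 − YTD $318,600.00 = $1,860.00 subject; 1% × $1,860.00 = $18.60
Health Levy: 3.8% × $5,210.00 = $197.98
Social Insurance: 4.5% × $5,210.00 = $234.45
Total: $599.68 + $18.60 + $197.98 + $234.45 = $1,050.71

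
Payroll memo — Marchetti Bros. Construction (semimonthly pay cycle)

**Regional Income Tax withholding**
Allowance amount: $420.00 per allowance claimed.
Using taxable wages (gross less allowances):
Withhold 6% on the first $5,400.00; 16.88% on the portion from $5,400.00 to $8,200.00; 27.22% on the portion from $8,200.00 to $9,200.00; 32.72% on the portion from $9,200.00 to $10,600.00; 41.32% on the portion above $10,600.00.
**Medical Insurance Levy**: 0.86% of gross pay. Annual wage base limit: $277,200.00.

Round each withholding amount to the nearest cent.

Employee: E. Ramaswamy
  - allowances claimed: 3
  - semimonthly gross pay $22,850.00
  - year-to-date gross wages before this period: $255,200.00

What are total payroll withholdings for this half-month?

$6,257.19

Regional Income Tax: taxable = $22,850.00 − 3×$420.00 = $21,590.00
  $1,526.92 + 41.32% × ($21,590.00 − $10,600.00) = $1,526.92 + 41.32% × $10,990.00 = $6,067.99
Medical Insurance Levy: cap $277,200.00 − YTD $255,200.00 = $22,000.00 subject; 0.86% × $22,000.00 = $189.20
Total: $6,067.99 + $189.20 = $6,257.19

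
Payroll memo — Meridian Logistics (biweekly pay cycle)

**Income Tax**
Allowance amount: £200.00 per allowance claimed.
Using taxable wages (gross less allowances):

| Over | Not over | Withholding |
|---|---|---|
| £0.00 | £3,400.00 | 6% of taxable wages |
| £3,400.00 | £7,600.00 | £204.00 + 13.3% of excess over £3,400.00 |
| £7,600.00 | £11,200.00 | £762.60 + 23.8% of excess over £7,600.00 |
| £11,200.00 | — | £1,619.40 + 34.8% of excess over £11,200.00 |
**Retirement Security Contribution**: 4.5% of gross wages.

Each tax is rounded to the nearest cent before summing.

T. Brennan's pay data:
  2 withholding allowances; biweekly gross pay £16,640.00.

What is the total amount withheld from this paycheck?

£4,122.12

Income Tax: taxable = £16,640.00 − 2×£200.00 = £16,240.00
  £1,619.40 + 34.8% × (£16,240.00 − £11,200.00) = £1,619.40 + 34.8% × £5,040.00 = £3,373.32
Retirement Security Contribution: 4.5% × £16,640.00 = £748.80
Total: £3,373.32 + £748.80 = £4,122.12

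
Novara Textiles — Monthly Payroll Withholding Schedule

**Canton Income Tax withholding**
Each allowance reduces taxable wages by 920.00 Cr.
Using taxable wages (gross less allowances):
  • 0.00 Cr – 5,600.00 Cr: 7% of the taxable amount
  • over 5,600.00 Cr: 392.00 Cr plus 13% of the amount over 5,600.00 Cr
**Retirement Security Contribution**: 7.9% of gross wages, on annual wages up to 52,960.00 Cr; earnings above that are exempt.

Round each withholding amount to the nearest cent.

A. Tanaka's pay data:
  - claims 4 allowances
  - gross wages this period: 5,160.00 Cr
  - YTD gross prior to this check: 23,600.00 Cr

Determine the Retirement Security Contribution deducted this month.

Retirement Security Contribution: 7.9% × 5,160.00 Cr = 407.64 Cr

407.64 Cr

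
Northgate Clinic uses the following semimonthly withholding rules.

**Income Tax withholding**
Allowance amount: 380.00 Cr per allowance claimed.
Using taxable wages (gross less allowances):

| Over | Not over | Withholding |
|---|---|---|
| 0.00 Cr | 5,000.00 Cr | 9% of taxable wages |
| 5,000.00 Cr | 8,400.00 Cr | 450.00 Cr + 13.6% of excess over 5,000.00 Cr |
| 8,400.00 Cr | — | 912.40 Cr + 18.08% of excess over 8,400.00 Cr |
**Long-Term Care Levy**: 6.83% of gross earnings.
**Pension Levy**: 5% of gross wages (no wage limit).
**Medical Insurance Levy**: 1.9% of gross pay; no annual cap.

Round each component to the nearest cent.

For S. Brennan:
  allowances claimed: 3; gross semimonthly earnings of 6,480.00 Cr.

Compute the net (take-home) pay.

Income Tax: taxable = 6,480.00 Cr − 3×380.00 Cr = 5,340.00 Cr
  450.00 Cr + 13.6% × (5,340.00 Cr − 5,000.00 Cr) = 450.00 Cr + 13.6% × 340.00 Cr = 496.24 Cr
Long-Term Care Levy: 6.83% × 6,480.00 Cr = 442.58 Cr
Pension Levy: 5% × 6,480.00 Cr = 324.00 Cr
Medical Insurance Levy: 1.9% × 6,480.00 Cr = 123.12 Cr
Total withheld: 496.24 Cr + 442.58 Cr + 324.00 Cr + 123.12 Cr = 1,385.94 Cr
Net pay: 6,480.00 Cr − 1,385.94 Cr = 5,094.06 Cr

5,094.06 Cr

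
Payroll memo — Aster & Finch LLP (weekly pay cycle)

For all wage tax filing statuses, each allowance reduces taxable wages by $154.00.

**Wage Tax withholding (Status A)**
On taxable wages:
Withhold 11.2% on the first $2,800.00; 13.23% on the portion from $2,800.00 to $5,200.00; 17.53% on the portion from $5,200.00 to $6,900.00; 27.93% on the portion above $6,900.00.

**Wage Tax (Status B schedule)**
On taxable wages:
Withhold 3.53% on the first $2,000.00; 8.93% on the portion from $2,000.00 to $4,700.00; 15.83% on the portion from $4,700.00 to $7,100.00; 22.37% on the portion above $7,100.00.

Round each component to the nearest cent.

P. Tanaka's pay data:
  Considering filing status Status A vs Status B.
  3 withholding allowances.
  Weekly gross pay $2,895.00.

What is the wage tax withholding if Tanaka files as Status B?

Wage Tax (Status B): taxable = $2,895.00 − 3×$154.00 = $2,433.00
  $70.60 + 8.93% × ($2,433.00 − $2,000.00) = $70.60 + 8.93% × $433.00 = $109.27

$109.27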